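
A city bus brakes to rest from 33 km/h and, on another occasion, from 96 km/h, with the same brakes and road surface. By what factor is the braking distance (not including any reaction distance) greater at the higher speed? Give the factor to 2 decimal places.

Braking distance d = v²/(2a), so with a fixed, d ∝ v².
Factor = (96/33)² = 2.9091² = 8.4629.

Factor ≈ 8.46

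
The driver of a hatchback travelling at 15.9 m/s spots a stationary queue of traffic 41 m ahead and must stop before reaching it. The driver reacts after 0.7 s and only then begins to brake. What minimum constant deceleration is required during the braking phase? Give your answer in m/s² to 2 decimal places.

Required deceleration ≈ 4.23 m/s²

Distance covered during reaction = 15.9000 × 0.7 = 11.130 m.
Distance available for braking: 41 − 11.130 = 29.870 m.
v² = 2a·d ⇒ a = v²/(2d) = 15.9000² / (2 × 29.870) = 252.810 / 59.740 = 4.2318 m/s².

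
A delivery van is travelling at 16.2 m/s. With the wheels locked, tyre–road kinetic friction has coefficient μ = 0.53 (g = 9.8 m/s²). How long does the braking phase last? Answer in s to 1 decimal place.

Braking time ≈ 3.1 s

a = μg = 0.53 × 9.8 = 5.194 m/s².
Braking time = v/a = 16.2000 / 5.194 = 3.119 s.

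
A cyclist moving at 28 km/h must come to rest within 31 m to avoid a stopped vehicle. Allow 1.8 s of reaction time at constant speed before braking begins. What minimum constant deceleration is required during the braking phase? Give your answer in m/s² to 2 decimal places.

28 km/h ÷ 3.6 = 7.7778 m/s.
Distance covered during reaction = 7.7778 × 1.8 = 14.000 m.
Distance available for braking: 31 − 14.000 = 17.000 m.
v² = 2a·d ⇒ a = v²/(2d) = 7.7778² / (2 × 17.000) = 60.494 / 34.000 = 1.7792 m/s².

Required deceleration ≈ 1.78 m/s²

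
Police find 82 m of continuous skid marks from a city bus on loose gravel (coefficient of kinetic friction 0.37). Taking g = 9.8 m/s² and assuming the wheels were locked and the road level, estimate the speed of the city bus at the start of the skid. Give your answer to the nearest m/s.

Initial speed ≈ 24 m/s

Deceleration a = μg = 0.37 × 9.8 = 3.626 m/s².
v = √(2a·d) = √(2 × 3.626 × 82) = √594.664 = 24.3857 m/s.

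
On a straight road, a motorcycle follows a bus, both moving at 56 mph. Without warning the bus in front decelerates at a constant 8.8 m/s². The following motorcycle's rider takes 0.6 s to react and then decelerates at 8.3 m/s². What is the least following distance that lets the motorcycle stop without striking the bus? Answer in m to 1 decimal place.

Minimum gap ≈ 17.2 m

56 mph × 0.44704 = 25.0342 m/s.
Leader travels v²/(2a_L) = 626.711 / 17.600 = 35.609 m before stopping.
Follower covers v·t_r = 25.0342 × 0.6 = 15.021 m while reacting, then v²/(2a_F) = 626.711 / 16.600 = 37.754 m while braking, for a total of 15.021 + 37.754 = 52.775 m.
Since a_F ≤ a_L and the follower starts braking later, the follower is never slower than the leader, so the closest approach is when both have stopped.
Minimum gap = 52.775 − 35.609 = 17.166 m.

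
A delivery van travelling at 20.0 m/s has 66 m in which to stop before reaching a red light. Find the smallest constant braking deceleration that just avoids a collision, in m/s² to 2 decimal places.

v² = 2a·d ⇒ a = v²/(2d) = 20.0000² / (2 × 66.000) = 400.000 / 132.000 = 3.0303 m/s².

Required deceleration ≈ 3.03 m/s²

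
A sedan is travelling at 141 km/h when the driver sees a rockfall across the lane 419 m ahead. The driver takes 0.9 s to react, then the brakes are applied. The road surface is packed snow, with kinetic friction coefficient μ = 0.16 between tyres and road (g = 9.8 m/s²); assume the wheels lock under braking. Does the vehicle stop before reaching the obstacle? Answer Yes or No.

141 km/h ÷ 3.6 = 39.1667 m/s.
a = μg = 0.16 × 9.8 = 1.568 m/s².
Reaction distance = 39.1667 × 0.9 = 35.250 m.
Braking distance = v²/(2a) = 1534.030 / 3.136 = 489.168 m.
Total stopping distance = 35.250 + 489.168 = 524.418 m, vs 419 m available — it cannot stop in time and overshoots by 524.418 − 419 = 105.418 m.

No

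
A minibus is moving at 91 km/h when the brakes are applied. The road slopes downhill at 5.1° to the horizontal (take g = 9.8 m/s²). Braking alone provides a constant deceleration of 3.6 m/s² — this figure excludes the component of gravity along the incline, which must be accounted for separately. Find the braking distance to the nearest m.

Braking distance ≈ 117 m

91 km/h ÷ 3.6 = 25.2778 m/s.
Gravity along the downhill slope reduces the braking deceleration: a_eff = 3.600 − 9.8·sin 5.1° = 3.600 − 0.871 = 2.729 m/s².
Braking distance = v²/(2a) = 25.2778² / (2 × 2.729) = 638.967 / 5.458 = 117.070 m.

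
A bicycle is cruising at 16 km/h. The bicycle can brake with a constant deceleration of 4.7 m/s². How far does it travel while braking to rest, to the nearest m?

16 km/h ÷ 3.6 = 4.4444 m/s.
Braking distance = v²/(2a) = 4.4444² / (2 × 4.700) = 19.753 / 9.400 = 2.101 m.

Braking distance ≈ 2 m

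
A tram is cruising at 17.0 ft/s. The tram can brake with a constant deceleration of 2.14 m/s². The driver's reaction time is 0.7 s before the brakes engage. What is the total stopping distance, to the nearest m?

Total stopping distance ≈ 10 m

17 ft/s × 0.3048 = 5.1816 m/s.
Reaction distance = v·t_r = 5.1816 × 0.7 = 3.627 m.
Braking distance = v²/(2a) = 5.1816² / (2 × 2.140) = 26.849 / 4.280 = 6.273 m.
Total = 3.627 + 6.273 = 9.900 m.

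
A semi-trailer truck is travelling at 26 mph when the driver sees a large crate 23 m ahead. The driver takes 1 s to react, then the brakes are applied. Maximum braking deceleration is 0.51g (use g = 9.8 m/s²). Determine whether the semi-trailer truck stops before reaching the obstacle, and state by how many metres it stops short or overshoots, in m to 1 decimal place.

No — it overshoots by 2.1 m

26 mph × 0.44704 = 11.6230 m/s.
a = 0.51 × 9.8 = 4.998 m/s².
Reaction distance = 11.6230 × 1 = 11.623 m.
Braking distance = v²/(2a) = 135.094 / 9.996 = 13.515 m.
Total stopping distance = 11.623 + 13.515 = 25.138 m, vs 23 m available — it cannot stop in time and overshoots by 25.138 − 23 = 2.138 m.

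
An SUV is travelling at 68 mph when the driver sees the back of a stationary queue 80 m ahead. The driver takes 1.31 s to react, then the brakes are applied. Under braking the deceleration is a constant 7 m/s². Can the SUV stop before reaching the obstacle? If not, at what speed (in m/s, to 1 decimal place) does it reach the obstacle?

No — it strikes the obstacle at 19.0 m/s

68 mph × 0.44704 = 30.3987 m/s.
Reaction distance = 30.3987 × 1.31 = 39.822 m.
Braking distance needed to stop: v²/(2a) = 924.081 / 14.000 = 66.006 m, so total needed = 39.822 + 66.006 = 105.828 m > 80 m — it cannot stop.
Distance remaining when braking begins: 80 − 39.822 = 40.178 m.
v² = v₀² − 2a·d = 924.081 − 2 × 7.000 × 40.178 = 361.589 m²/s².
v = √361.589 = 19.015 m/s.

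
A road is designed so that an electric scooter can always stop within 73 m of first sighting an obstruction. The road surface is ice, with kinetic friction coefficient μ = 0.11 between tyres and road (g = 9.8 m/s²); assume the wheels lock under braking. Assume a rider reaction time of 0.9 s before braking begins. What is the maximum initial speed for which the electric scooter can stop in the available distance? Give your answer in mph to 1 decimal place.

Maximum speed ≈ 26.0 mph

a = μg = 0.11 × 9.8 = 1.078 m/s².
Stopping distance: v·t_r + v²/(2a) = 73 with t_r = 0.9 s and a = 1.078 m/s².
So v² + 1.940 v − 157.39 = 0.
Positive root: v = −a·t_r + √((a·t_r)² + 2a·d) = −0.970 + √(0.941 + 157.39) = 11.6130 m/s.
11.6130 m/s ÷ 0.44704 = 25.978 mph.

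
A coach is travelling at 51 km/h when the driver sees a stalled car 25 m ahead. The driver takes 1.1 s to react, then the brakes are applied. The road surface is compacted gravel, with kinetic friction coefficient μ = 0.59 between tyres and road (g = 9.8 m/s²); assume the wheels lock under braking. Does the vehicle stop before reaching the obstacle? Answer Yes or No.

51 km/h ÷ 3.6 = 14.1667 m/s.
a = μg = 0.59 × 9.8 = 5.782 m/s².
Reaction distance = 14.1667 × 1.1 = 15.583 m.
Braking distance = v²/(2a) = 200.695 / 11.564 = 17.355 m.
Total stopping distance = 15.583 + 17.355 = 32.938 m, vs 25 m available — it cannot stop in time and overshoots by 32.938 − 25 = 7.938 m.

No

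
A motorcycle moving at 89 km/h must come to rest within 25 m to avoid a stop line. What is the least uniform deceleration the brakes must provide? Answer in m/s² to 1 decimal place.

Required deceleration ≈ 12.2 m/s²

89 km/h ÷ 3.6 = 24.7222 m/s.
v² = 2a·d ⇒ a = v²/(2d) = 24.7222² / (2 × 25.000) = 611.187 / 50.000 = 12.2237 m/s².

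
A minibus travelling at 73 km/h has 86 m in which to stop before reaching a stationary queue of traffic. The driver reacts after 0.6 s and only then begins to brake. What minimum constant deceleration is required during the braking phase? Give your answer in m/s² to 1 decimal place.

Required deceleration ≈ 2.8 m/s²

73 km/h ÷ 3.6 = 20.2778 m/s.
Distance covered during reaction = 20.2778 × 0.6 = 12.167 m.
Distance available for braking: 86 − 12.167 = 73.833 m.
v² = 2a·d ⇒ a = v²/(2d) = 20.2778² / (2 × 73.833) = 411.189 / 147.666 = 2.7846 m/s².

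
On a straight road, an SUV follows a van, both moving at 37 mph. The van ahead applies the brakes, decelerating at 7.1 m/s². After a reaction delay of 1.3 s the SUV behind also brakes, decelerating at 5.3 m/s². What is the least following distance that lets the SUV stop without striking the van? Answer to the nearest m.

Minimum gap ≈ 28 m

37 mph × 0.44704 = 16.5405 m/s.
Leader travels v²/(2a_L) = 273.588 / 14.200 = 19.267 m before stopping.
Follower covers v·t_r = 16.5405 × 1.3 = 21.503 m while reacting, then v²/(2a_F) = 273.588 / 10.600 = 25.810 m while braking, for a total of 21.503 + 25.810 = 47.313 m.
Since a_F ≤ a_L and the follower starts braking later, the follower is never slower than the leader, so the closest approach is when both have stopped.
Minimum gap = 47.313 − 19.267 = 28.046 m.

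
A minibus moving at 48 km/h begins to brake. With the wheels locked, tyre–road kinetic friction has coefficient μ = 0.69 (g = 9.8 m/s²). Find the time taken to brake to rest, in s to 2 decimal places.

Braking time ≈ 1.97 s

48 km/h ÷ 3.6 = 13.3333 m/s.
a = μg = 0.69 × 9.8 = 6.762 m/s².
Braking time = v/a = 13.3333 / 6.762 = 1.972 s.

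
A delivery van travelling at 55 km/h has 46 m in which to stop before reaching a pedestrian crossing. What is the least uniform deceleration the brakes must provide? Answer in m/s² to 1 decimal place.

55 km/h ÷ 3.6 = 15.2778 m/s.
v² = 2a·d ⇒ a = v²/(2d) = 15.2778² / (2 × 46.000) = 233.411 / 92.000 = 2.5371 m/s².

Required deceleration ≈ 2.5 m/s²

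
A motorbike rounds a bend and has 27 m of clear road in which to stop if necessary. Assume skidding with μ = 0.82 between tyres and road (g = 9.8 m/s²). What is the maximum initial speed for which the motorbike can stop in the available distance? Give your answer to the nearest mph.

Maximum speed ≈ 47 mph

a = μg = 0.82 × 9.8 = 8.036 m/s².
v²/(2a) = d ⇒ v = √(2 × 8.036 × 27) = √433.94 = 20.8312 m/s.
20.8312 m/s ÷ 0.44704 = 46.598 mph.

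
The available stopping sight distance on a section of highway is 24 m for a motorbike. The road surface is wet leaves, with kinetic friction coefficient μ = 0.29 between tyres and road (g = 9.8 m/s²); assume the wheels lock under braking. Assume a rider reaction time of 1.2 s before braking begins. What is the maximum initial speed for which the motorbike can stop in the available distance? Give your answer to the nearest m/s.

a = μg = 0.29 × 9.8 = 2.842 m/s².
Stopping distance: v·t_r + v²/(2a) = 24 with t_r = 1.2 s and a = 2.842 m/s².
So v² + 6.821 v − 136.42 = 0.
Positive root: v = −a·t_r + √((a·t_r)² + 2a·d) = −3.410 + √(11.628 + 136.42) = 8.7575 m/s.

Maximum speed ≈ 9 m/s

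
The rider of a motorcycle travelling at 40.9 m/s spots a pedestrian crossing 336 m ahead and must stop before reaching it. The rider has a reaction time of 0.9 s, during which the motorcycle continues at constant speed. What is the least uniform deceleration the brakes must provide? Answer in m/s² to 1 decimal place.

Required deceleration ≈ 2.8 m/s²

Distance covered during reaction = 40.9000 × 0.9 = 36.810 m.
Distance available for braking: 336 − 36.810 = 299.190 m.
v² = 2a·d ⇒ a = v²/(2d) = 40.9000² / (2 × 299.190) = 1672.810 / 598.380 = 2.7956 m/s².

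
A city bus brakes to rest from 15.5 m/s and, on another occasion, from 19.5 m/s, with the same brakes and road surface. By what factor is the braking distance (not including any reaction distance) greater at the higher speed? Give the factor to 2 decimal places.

Factor ≈ 1.58

Braking distance d = v²/(2a), so with a fixed, d ∝ v².
Factor = (19.5/15.5)² = 1.2581² = 1.5828.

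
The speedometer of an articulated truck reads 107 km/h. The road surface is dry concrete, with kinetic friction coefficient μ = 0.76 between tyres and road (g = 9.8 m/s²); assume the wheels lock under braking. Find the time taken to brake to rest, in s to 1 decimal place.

107 km/h ÷ 3.6 = 29.7222 m/s.
a = μg = 0.76 × 9.8 = 7.448 m/s².
Braking time = v/a = 29.7222 / 7.448 = 3.991 s.

Braking time ≈ 4.0 s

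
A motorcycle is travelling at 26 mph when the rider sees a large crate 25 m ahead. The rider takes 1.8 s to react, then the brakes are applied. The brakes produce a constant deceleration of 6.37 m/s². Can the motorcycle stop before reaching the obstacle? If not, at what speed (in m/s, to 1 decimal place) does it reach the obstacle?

No — it strikes the obstacle at 9.1 m/s

26 mph × 0.44704 = 11.6230 m/s.
Reaction distance = 11.6230 × 1.8 = 20.921 m.
Braking distance needed to stop: v²/(2a) = 135.094 / 12.740 = 10.604 m, so total needed = 20.921 + 10.604 = 31.525 m > 25 m — it cannot stop.
Distance remaining when braking begins: 25 − 20.921 = 4.079 m.
v² = v₀² − 2a·d = 135.094 − 2 × 6.370 × 4.079 = 83.128 m²/s².
v = √83.128 = 9.117 m/s.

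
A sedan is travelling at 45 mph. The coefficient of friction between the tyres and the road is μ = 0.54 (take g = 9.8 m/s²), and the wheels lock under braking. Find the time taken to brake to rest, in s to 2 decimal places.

Braking time ≈ 3.80 s

45 mph × 0.44704 = 20.1168 m/s.
a = μg = 0.54 × 9.8 = 5.292 m/s².
Braking time = v/a = 20.1168 / 5.292 = 3.801 s.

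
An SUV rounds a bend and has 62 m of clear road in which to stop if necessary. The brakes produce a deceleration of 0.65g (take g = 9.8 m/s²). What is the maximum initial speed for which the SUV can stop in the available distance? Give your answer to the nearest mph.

a = 0.65 × 9.8 = 6.370 m/s².
v²/(2a) = d ⇒ v = √(2 × 6.370 × 62) = √789.88 = 28.1048 m/s.
28.1048 m/s ÷ 0.44704 = 62.869 mph.

Maximum speed ≈ 63 mph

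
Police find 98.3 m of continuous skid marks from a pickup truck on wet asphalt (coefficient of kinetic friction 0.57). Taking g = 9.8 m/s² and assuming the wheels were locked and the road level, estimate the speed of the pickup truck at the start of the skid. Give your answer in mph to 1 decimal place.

Deceleration a = μg = 0.57 × 9.8 = 5.586 m/s².
v = √(2a·d) = √(2 × 5.586 × 98.3) = √1098.208 = 33.1392 m/s.
= 33.1392 ÷ 0.44704 = 74.130 mph.

Initial speed ≈ 74.1 mph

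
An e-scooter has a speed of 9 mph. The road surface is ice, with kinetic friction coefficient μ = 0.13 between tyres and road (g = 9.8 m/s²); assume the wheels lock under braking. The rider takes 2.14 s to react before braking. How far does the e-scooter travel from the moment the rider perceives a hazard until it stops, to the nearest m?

Total stopping distance ≈ 15 m

9 mph × 0.44704 = 4.0234 m/s.
a = μg = 0.13 × 9.8 = 1.274 m/s².
Reaction distance = v·t_r = 4.0234 × 2.14 = 8.610 m.
Braking distance = v²/(2a) = 4.0234² / (2 × 1.274) = 16.188 / 2.548 = 6.353 m.
Total = 8.610 + 6.353 = 14.963 m.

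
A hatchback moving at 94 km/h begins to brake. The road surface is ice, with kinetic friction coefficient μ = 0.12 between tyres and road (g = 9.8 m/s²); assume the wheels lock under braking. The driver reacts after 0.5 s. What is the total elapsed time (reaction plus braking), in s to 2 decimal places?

94 km/h ÷ 3.6 = 26.1111 m/s.
a = μg = 0.12 × 9.8 = 1.176 m/s².
Braking time = v/a = 26.1111 / 1.176 = 22.203 s.
Total = 0.5 + 22.203 = 22.703 s.

Total time ≈ 22.70 s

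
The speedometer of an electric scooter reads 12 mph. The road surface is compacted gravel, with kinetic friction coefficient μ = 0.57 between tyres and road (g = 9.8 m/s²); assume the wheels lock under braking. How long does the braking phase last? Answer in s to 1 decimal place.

Braking time ≈ 1.0 s

12 mph × 0.44704 = 5.3645 m/s.
a = μg = 0.57 × 9.8 = 5.586 m/s².
Braking time = v/a = 5.3645 / 5.586 = 0.960 s.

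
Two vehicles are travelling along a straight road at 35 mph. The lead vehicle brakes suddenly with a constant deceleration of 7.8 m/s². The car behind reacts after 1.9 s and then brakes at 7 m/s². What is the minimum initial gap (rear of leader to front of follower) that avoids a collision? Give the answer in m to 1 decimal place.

Minimum gap ≈ 31.5 m

35 mph × 0.44704 = 15.6464 m/s.
Leader travels v²/(2a_L) = 244.810 / 15.600 = 15.693 m before stopping.
Follower covers v·t_r = 15.6464 × 1.9 = 29.728 m while reacting, then v²/(2a_F) = 244.810 / 14.000 = 17.486 m while braking, for a total of 29.728 + 17.486 = 47.214 m.
Since a_F ≤ a_L and the follower starts braking later, the follower is never slower than the leader, so the closest approach is when both have stopped.
Minimum gap = 47.214 − 15.693 = 31.521 m.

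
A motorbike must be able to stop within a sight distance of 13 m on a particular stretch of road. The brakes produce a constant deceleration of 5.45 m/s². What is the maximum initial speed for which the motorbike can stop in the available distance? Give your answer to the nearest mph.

v²/(2a) = d ⇒ v = √(2 × 5.450 × 13) = √141.70 = 11.9038 m/s.
11.9038 m/s ÷ 0.44704 = 26.628 mph.

Maximum speed ≈ 27 mph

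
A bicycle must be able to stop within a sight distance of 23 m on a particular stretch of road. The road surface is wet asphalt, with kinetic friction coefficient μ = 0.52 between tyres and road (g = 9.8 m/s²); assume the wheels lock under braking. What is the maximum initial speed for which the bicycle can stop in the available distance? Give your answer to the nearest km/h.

a = μg = 0.52 × 9.8 = 5.096 m/s².
v²/(2a) = d ⇒ v = √(2 × 5.096 × 23) = √234.42 = 15.3108 m/s.
15.3108 m/s × 3.6 = 55.119 km/h.

Maximum speed ≈ 55 km/h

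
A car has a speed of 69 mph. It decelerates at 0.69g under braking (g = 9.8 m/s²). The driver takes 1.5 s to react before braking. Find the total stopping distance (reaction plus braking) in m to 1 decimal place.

69 mph × 0.44704 = 30.8458 m/s.
a = 0.69 × 9.8 = 6.762 m/s².
Reaction distance = v·t_r = 30.8458 × 1.5 = 46.269 m.
Braking distance = v²/(2a) = 30.8458² / (2 × 6.762) = 951.463 / 13.524 = 70.354 m.
Total = 46.269 + 70.354 = 116.623 m.

Total stopping distance ≈ 116.6 m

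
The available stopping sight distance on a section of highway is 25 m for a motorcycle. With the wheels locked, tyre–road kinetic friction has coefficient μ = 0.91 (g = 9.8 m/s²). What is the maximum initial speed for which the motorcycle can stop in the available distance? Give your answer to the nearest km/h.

Maximum speed ≈ 76 km/h

a = μg = 0.91 × 9.8 = 8.918 m/s².
v²/(2a) = d ⇒ v = √(2 × 8.918 × 25) = √445.90 = 21.1163 m/s.
21.1163 m/s × 3.6 = 76.019 km/h.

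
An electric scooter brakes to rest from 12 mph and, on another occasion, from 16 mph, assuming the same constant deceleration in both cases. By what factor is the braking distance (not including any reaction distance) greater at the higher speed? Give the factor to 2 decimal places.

Factor ≈ 1.78

Braking distance d = v²/(2a), so with a fixed, d ∝ v².
Factor = (16/12)² = 1.3333² = 1.7777.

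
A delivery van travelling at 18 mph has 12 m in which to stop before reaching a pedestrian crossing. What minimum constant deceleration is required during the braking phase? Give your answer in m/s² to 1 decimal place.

Required deceleration ≈ 2.7 m/s²

18 mph × 0.44704 = 8.0467 m/s.
v² = 2a·d ⇒ a = v²/(2d) = 8.0467² / (2 × 12.000) = 64.749 / 24.000 = 2.6979 m/s².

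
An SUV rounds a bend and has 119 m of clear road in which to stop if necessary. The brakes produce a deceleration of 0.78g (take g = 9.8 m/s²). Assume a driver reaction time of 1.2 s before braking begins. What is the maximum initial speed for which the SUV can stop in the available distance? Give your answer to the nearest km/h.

a = 0.78 × 9.8 = 7.644 m/s².
Stopping distance: v·t_r + v²/(2a) = 119 with t_r = 1.2 s and a = 7.644 m/s².
So v² + 18.346 v − 1819.27 = 0.
Positive root: v = −a·t_r + √((a·t_r)² + 2a·d) = −9.173 + √(84.144 + 1819.27) = 34.4551 m/s.
34.4551 m/s × 3.6 = 124.038 km/h.

Maximum speed ≈ 124 km/h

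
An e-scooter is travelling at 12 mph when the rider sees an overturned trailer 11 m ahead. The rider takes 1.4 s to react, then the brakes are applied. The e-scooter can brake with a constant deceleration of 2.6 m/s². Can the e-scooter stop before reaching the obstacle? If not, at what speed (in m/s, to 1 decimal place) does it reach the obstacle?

No — it strikes the obstacle at 3.3 m/s

12 mph × 0.44704 = 5.3645 m/s.
Reaction distance = 5.3645 × 1.4 = 7.510 m.
Braking distance needed to stop: v²/(2a) = 28.778 / 5.200 = 5.534 m, so total needed = 7.510 + 5.534 = 13.044 m > 11 m — it cannot stop.
Distance remaining when braking begins: 11 − 7.510 = 3.490 m.
v² = v₀² − 2a·d = 28.778 − 2 × 2.600 × 3.490 = 10.630 m²/s².
v = √10.630 = 3.260 m/s.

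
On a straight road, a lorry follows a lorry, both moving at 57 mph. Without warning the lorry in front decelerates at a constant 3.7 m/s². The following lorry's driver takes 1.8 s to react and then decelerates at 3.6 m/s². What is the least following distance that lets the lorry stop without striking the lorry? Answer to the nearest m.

57 mph × 0.44704 = 25.4813 m/s.
Leader travels v²/(2a_L) = 649.297 / 7.400 = 87.743 m before stopping.
Follower covers v·t_r = 25.4813 × 1.8 = 45.866 m while reacting, then v²/(2a_F) = 649.297 / 7.200 = 90.180 m while braking, for a total of 45.866 + 90.180 = 136.046 m.
Since a_F ≤ a_L and the follower starts braking later, the follower is never slower than the leader, so the closest approach is when both have stopped.
Minimum gap = 136.046 − 87.743 = 48.303 m.

Minimum gap ≈ 48 m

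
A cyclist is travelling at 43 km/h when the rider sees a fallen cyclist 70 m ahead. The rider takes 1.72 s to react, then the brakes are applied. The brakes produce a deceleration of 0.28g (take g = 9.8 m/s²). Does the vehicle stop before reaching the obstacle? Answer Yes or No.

43 km/h ÷ 3.6 = 11.9444 m/s.
a = 0.28 × 9.8 = 2.744 m/s².
Reaction distance = 11.9444 × 1.72 = 20.544 m.
Braking distance = v²/(2a) = 142.669 / 5.488 = 25.997 m.
Total stopping distance = 20.544 + 25.997 = 46.541 m, vs 70 m available — it stops with 70 − 46.541 = 23.459 m to spare.

Yes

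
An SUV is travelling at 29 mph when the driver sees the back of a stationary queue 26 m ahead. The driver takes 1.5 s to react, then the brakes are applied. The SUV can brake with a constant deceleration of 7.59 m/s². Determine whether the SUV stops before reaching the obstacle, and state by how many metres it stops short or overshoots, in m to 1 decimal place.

No — it overshoots by 4.5 m

29 mph × 0.44704 = 12.9642 m/s.
Reaction distance = 12.9642 × 1.5 = 19.446 m.
Braking distance = v²/(2a) = 168.070 / 15.180 = 11.072 m.
Total stopping distance = 19.446 + 11.072 = 30.518 m, vs 26 m available — it cannot stop in time and overshoots by 30.518 − 26 = 4.518 m.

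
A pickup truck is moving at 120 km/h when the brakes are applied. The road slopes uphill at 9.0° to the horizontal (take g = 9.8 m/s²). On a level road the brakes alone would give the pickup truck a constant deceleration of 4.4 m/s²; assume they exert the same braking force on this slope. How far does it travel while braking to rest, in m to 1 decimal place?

Braking distance ≈ 93.6 m

120 km/h ÷ 3.6 = 33.3333 m/s.
Gravity along the uphill slope adds to the braking deceleration: a_eff = 4.400 + 9.8·sin 9.0° = 4.400 + 1.533 = 5.933 m/s².
Braking distance = v²/(2a) = 33.3333² / (2 × 5.933) = 1111.109 / 11.866 = 93.638 m.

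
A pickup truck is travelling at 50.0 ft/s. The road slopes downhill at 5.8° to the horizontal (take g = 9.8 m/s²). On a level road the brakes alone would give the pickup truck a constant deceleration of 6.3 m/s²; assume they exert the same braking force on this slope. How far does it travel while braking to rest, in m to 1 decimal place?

Braking distance ≈ 21.9 m

50 ft/s × 0.3048 = 15.2400 m/s.
Gravity along the downhill slope reduces the braking deceleration: a_eff = 6.300 − 9.8·sin 5.8° = 6.300 − 0.990 = 5.310 m/s².
Braking distance = v²/(2a) = 15.2400² / (2 × 5.310) = 232.258 / 10.620 = 21.870 m.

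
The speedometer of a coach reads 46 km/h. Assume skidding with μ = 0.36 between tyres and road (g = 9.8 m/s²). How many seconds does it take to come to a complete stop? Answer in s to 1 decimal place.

Braking time ≈ 3.6 s

46 km/h ÷ 3.6 = 12.7778 m/s.
a = μg = 0.36 × 9.8 = 3.528 m/s².
Braking time = v/a = 12.7778 / 3.528 = 3.622 s.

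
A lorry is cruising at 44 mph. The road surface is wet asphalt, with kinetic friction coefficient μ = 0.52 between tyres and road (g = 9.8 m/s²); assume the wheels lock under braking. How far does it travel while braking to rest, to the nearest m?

Braking distance ≈ 38 m

44 mph × 0.44704 = 19.6698 m/s.
a = μg = 0.52 × 9.8 = 5.096 m/s².
Braking distance = v²/(2a) = 19.6698² / (2 × 5.096) = 386.901 / 10.192 = 37.961 m.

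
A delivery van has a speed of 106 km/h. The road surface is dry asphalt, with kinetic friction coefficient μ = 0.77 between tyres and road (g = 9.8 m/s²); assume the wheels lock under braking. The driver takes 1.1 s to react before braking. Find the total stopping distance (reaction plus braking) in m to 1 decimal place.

Total stopping distance ≈ 89.8 m

106 km/h ÷ 3.6 = 29.4444 m/s.
a = μg = 0.77 × 9.8 = 7.546 m/s².
Reaction distance = v·t_r = 29.4444 × 1.1 = 32.389 m.
Braking distance = v²/(2a) = 29.4444² / (2 × 7.546) = 866.973 / 15.092 = 57.446 m.
Total = 32.389 + 57.446 = 89.835 m.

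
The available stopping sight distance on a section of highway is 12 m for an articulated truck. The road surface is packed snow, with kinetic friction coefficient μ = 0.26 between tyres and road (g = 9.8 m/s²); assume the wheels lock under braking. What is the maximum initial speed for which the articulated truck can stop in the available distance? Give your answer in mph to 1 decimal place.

Maximum speed ≈ 17.5 mph

a = μg = 0.26 × 9.8 = 2.548 m/s².
v²/(2a) = d ⇒ v = √(2 × 2.548 × 12) = √61.15 = 7.8198 m/s.
7.8198 m/s ÷ 0.44704 = 17.492 mph.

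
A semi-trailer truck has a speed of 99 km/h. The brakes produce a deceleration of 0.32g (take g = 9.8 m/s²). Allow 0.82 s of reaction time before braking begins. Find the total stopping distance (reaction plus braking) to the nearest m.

99 km/h ÷ 3.6 = 27.5000 m/s.
a = 0.32 × 9.8 = 3.136 m/s².
Reaction distance = v·t_r = 27.5000 × 0.82 = 22.550 m.
Braking distance = v²/(2a) = 27.5000² / (2 × 3.136) = 756.250 / 6.272 = 120.576 m.
Total = 22.550 + 120.576 = 143.126 m.

Total stopping distance ≈ 143 m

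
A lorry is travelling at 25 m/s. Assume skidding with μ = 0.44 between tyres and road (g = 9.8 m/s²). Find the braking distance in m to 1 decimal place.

a = μg = 0.44 × 9.8 = 4.312 m/s².
Braking distance = v²/(2a) = 25.0000² / (2 × 4.312) = 625.000 / 8.624 = 72.472 m.

Braking distance ≈ 72.5 m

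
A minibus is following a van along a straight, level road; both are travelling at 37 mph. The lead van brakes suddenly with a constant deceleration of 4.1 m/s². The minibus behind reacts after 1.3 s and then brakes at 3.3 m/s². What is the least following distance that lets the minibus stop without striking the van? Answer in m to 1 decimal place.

37 mph × 0.44704 = 16.5405 m/s.
Leader travels v²/(2a_L) = 273.588 / 8.200 = 33.364 m before stopping.
Follower covers v·t_r = 16.5405 × 1.3 = 21.503 m while reacting, then v²/(2a_F) = 273.588 / 6.600 = 41.453 m while braking, for a total of 21.503 + 41.453 = 62.956 m.
Since a_F ≤ a_L and the follower starts braking later, the follower is never slower than the leader, so the closest approach is when both have stopped.
Minimum gap = 62.956 − 33.364 = 29.592 m.

Minimum gap ≈ 29.6 m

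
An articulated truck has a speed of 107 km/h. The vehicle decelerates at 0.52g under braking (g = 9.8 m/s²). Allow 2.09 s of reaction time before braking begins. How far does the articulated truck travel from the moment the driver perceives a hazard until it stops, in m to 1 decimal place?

107 km/h ÷ 3.6 = 29.7222 m/s.
a = 0.52 × 9.8 = 5.096 m/s².
Reaction distance = v·t_r = 29.7222 × 2.09 = 62.119 m.
Braking distance = v²/(2a) = 29.7222² / (2 × 5.096) = 883.409 / 10.192 = 86.677 m.
Total = 62.119 + 86.677 = 148.796 m.

Total stopping distance ≈ 148.8 m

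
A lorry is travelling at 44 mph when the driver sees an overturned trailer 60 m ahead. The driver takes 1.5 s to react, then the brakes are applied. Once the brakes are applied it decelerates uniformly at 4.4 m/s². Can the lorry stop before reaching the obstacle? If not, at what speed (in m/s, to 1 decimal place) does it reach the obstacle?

44 mph × 0.44704 = 19.6698 m/s.
Reaction distance = 19.6698 × 1.5 = 29.505 m.
Braking distance needed to stop: v²/(2a) = 386.901 / 8.800 = 43.966 m, so total needed = 29.505 + 43.966 = 73.471 m > 60 m — it cannot stop.
Distance remaining when braking begins: 60 − 29.505 = 30.495 m.
v² = v₀² − 2a·d = 386.901 − 2 × 4.400 × 30.495 = 118.545 m²/s².
v = √118.545 = 10.888 m/s.

No — it strikes the obstacle at 10.9 m/s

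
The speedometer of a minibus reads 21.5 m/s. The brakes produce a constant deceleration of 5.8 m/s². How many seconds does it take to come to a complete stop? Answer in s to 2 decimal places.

Braking time = v/a = 21.5000 / 5.800 = 3.707 s.

Braking time ≈ 3.71 s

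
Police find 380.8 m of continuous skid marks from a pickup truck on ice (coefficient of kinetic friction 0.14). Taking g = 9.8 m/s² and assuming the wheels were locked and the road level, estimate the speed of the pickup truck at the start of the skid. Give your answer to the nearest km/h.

Deceleration a = μg = 0.14 × 9.8 = 1.372 m/s².
v = √(2a·d) = √(2 × 1.372 × 380.8) = √1044.915 = 32.3251 m/s.
= 32.3251 × 3.6 = 116.370 km/h.

Initial speed ≈ 116 km/h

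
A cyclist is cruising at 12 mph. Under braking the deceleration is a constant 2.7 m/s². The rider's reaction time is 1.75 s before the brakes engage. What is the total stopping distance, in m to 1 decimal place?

Total stopping distance ≈ 14.7 m

12 mph × 0.44704 = 5.3645 m/s.
Reaction distance = v·t_r = 5.3645 × 1.75 = 9.388 m.
Braking distance = v²/(2a) = 5.3645² / (2 × 2.700) = 28.778 / 5.400 = 5.329 m.
Total = 9.388 + 5.329 = 14.717 m.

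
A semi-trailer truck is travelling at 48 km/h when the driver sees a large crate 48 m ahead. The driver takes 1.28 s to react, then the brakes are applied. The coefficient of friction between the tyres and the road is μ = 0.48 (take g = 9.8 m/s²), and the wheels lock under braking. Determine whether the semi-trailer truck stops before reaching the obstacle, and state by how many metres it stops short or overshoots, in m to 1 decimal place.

Yes — it stops 12.0 m short of the obstacle

48 km/h ÷ 3.6 = 13.3333 m/s.
a = μg = 0.48 × 9.8 = 4.704 m/s².
Reaction distance = 13.3333 × 1.28 = 17.067 m.
Braking distance = v²/(2a) = 177.777 / 9.408 = 18.896 m.
Total stopping distance = 17.067 + 18.896 = 35.963 m, vs 48 m available — it stops with 48 − 35.963 = 12.037 m to spare.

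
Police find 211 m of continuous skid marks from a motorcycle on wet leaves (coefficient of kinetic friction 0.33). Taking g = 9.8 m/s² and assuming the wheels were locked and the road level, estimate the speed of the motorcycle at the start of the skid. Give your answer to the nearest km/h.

Deceleration a = μg = 0.33 × 9.8 = 3.234 m/s².
v = √(2a·d) = √(2 × 3.234 × 211) = √1364.748 = 36.9425 m/s.
= 36.9425 × 3.6 = 132.993 km/h.

Initial speed ≈ 133 km/h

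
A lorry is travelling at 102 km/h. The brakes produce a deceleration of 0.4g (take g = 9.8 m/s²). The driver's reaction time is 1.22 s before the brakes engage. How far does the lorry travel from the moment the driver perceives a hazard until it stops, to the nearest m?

Total stopping distance ≈ 137 m

102 km/h ÷ 3.6 = 28.3333 m/s.
a = 0.4 × 9.8 = 3.920 m/s².
Reaction distance = v·t_r = 28.3333 × 1.22 = 34.567 m.
Braking distance = v²/(2a) = 28.3333² / (2 × 3.920) = 802.776 / 7.840 = 102.395 m.
Total = 34.567 + 102.395 = 136.962 m.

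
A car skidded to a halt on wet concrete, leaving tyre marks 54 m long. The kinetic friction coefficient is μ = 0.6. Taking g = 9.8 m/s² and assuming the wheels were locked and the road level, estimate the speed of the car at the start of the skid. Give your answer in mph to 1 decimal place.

Deceleration a = μg = 0.6 × 9.8 = 5.880 m/s².
v = √(2a·d) = √(2 × 5.880 × 54) = √635.040 = 25.2000 m/s.
= 25.2000 ÷ 0.44704 = 56.371 mph.

Initial speed ≈ 56.4 mph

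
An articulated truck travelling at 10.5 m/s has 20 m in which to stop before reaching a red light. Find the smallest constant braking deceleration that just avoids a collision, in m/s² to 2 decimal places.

v² = 2a·d ⇒ a = v²/(2d) = 10.5000² / (2 × 20.000) = 110.250 / 40.000 = 2.7563 m/s².

Required deceleration ≈ 2.76 m/s²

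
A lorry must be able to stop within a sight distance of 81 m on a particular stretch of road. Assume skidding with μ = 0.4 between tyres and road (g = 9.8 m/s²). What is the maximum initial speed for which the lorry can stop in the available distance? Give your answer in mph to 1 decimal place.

a = μg = 0.4 × 9.8 = 3.920 m/s².
v²/(2a) = d ⇒ v = √(2 × 3.920 × 81) = √635.04 = 25.2000 m/s.
25.2000 m/s ÷ 0.44704 = 56.371 mph.

Maximum speed ≈ 56.4 mph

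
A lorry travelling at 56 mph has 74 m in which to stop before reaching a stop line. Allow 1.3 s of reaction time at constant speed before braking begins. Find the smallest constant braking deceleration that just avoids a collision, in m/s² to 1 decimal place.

56 mph × 0.44704 = 25.0342 m/s.
Distance covered during reaction = 25.0342 × 1.3 = 32.544 m.
Distance available for braking: 74 − 32.544 = 41.456 m.
v² = 2a·d ⇒ a = v²/(2d) = 25.0342² / (2 × 41.456) = 626.711 / 82.912 = 7.5587 m/s².

Required deceleration ≈ 7.6 m/s²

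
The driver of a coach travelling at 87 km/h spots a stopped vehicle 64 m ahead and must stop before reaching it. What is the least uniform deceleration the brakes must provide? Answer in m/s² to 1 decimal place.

87 km/h ÷ 3.6 = 24.1667 m/s.
v² = 2a·d ⇒ a = v²/(2d) = 24.1667² / (2 × 64.000) = 584.029 / 128.000 = 4.5627 m/s².

Required deceleration ≈ 4.6 m/s²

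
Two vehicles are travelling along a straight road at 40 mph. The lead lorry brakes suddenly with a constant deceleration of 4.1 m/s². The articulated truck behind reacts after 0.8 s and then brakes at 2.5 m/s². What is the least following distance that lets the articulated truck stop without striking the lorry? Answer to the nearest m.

Minimum gap ≈ 39 m

40 mph × 0.44704 = 17.8816 m/s.
Leader travels v²/(2a_L) = 319.752 / 8.200 = 38.994 m before stopping.
Follower covers v·t_r = 17.8816 × 0.8 = 14.305 m while reacting, then v²/(2a_F) = 319.752 / 5.000 = 63.950 m while braking, for a total of 14.305 + 63.950 = 78.255 m.
Since a_F ≤ a_L and the follower starts braking later, the follower is never slower than the leader, so the closest approach is when both have stopped.
Minimum gap = 78.255 − 38.994 = 39.261 m.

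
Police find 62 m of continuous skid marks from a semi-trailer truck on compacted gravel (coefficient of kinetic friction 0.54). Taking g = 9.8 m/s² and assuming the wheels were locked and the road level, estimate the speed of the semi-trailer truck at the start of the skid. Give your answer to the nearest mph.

Deceleration a = μg = 0.54 × 9.8 = 5.292 m/s².
v = √(2a·d) = √(2 × 5.292 × 62) = √656.208 = 25.6166 m/s.
= 25.6166 ÷ 0.44704 = 57.303 mph.

Initial speed ≈ 57 mph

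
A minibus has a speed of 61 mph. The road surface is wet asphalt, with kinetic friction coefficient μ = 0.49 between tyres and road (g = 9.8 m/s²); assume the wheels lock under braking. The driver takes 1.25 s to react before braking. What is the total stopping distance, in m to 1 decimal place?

Total stopping distance ≈ 111.5 m

61 mph × 0.44704 = 27.2694 m/s.
a = μg = 0.49 × 9.8 = 4.802 m/s².
Reaction distance = v·t_r = 27.2694 × 1.25 = 34.087 m.
Braking distance = v²/(2a) = 27.2694² / (2 × 4.802) = 743.620 / 9.604 = 77.428 m.
Total = 34.087 + 77.428 = 111.515 m.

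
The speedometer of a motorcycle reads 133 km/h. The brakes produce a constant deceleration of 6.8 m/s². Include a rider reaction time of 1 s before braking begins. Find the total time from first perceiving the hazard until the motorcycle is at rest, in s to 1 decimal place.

Total time ≈ 6.4 s

133 km/h ÷ 3.6 = 36.9444 m/s.
Braking time = v/a = 36.9444 / 6.800 = 5.433 s.
Total = 1 + 5.433 = 6.433 s.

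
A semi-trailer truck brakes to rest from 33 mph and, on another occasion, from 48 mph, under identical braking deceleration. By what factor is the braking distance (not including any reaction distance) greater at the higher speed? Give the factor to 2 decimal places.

Braking distance d = v²/(2a), so with a fixed, d ∝ v².
Factor = (48/33)² = 1.4545² = 2.1156.

Factor ≈ 2.12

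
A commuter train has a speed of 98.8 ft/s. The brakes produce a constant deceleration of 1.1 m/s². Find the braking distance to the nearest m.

98.8 ft/s × 0.3048 = 30.1142 m/s.
Braking distance = v²/(2a) = 30.1142² / (2 × 1.100) = 906.865 / 2.200 = 412.211 m.

Braking distance ≈ 412 m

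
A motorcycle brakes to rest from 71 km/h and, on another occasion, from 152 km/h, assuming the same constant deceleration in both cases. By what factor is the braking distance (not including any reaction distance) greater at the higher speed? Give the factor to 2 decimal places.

Braking distance d = v²/(2a), so with a fixed, d ∝ v².
Factor = (152/71)² = 2.1408² = 4.5830.

Factor ≈ 4.58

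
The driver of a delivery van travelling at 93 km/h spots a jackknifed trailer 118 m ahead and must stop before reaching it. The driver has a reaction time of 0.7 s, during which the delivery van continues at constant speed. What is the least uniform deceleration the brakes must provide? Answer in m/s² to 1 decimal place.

93 km/h ÷ 3.6 = 25.8333 m/s.
Distance covered during reaction = 25.8333 × 0.7 = 18.083 m.
Distance available for braking: 118 − 18.083 = 99.917 m.
v² = 2a·d ⇒ a = v²/(2d) = 25.8333² / (2 × 99.917) = 667.359 / 199.834 = 3.3396 m/s².

Required deceleration ≈ 3.3 m/s²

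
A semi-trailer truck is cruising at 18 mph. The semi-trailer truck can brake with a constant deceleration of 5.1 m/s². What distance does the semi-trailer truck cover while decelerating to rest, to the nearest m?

Braking distance ≈ 6 m

18 mph × 0.44704 = 8.0467 m/s.
Braking distance = v²/(2a) = 8.0467² / (2 × 5.100) = 64.749 / 10.200 = 6.348 m.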